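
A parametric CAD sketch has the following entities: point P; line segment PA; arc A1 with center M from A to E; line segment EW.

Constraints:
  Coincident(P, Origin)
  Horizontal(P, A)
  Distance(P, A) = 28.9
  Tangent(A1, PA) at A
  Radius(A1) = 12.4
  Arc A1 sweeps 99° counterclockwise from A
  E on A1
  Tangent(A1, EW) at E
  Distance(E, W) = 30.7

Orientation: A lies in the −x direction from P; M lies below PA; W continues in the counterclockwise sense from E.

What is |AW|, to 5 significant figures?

45.278

On A1, A sits at bearing 90° from M; a 99° counterclockwise sweep puts E at bearing 189°, so E = M + 12.4·(cos 189°, sin 189°) = (-41.147, -14.340). Tangency of A1 to EW means the radius ME is perpendicular to EW, so EW runs along (−sin 189°, cos 189°); with |EW| = 30.7, W = (-36.345, -44.662). Then |AW| = |W − A| = 45.278.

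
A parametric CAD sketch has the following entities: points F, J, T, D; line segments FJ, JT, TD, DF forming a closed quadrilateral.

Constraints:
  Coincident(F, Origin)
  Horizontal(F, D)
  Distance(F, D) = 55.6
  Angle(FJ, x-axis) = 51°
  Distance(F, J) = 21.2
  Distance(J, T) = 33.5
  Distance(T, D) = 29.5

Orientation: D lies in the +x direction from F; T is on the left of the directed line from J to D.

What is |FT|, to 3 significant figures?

52.7

Checks: |JT| = 33.50 ✓; |TD| = 29.50 ✓.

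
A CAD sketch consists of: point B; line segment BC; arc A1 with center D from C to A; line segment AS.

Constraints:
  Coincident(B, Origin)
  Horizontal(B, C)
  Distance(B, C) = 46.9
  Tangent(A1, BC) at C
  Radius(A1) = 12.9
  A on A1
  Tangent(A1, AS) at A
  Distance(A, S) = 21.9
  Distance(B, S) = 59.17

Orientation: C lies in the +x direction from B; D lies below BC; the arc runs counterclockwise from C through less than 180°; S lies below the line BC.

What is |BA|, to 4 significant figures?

39.98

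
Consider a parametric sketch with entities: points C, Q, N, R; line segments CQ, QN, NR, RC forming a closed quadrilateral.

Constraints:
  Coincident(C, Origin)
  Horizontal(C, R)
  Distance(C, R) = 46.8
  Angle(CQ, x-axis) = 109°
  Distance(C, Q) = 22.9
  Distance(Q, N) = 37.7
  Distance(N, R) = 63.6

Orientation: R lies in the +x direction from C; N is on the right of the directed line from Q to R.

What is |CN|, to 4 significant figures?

21.38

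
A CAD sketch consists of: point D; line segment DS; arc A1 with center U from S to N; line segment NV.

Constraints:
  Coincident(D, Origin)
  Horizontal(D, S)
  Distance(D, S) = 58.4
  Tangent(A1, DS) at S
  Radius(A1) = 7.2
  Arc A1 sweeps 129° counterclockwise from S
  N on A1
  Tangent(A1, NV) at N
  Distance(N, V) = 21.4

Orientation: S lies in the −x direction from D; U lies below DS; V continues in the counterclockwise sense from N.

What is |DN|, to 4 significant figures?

65.06

D is at the origin; DS is horizontal with |DS| = 58.4 and S on the −x side, so S = (-58.40, 0.000). Since A1 is tangent to DS there, US ⟂ DS, so U = S + (0, -7.2) = (-58.40, -7.200). On A1, S sits at bearing 90° from U; a 129° counterclockwise sweep puts N at bearing 219°, so N = U + 7.2·(cos 219°, sin 219°) = (-64.00, -11.73). Then |DN| = |N − D| = 65.06.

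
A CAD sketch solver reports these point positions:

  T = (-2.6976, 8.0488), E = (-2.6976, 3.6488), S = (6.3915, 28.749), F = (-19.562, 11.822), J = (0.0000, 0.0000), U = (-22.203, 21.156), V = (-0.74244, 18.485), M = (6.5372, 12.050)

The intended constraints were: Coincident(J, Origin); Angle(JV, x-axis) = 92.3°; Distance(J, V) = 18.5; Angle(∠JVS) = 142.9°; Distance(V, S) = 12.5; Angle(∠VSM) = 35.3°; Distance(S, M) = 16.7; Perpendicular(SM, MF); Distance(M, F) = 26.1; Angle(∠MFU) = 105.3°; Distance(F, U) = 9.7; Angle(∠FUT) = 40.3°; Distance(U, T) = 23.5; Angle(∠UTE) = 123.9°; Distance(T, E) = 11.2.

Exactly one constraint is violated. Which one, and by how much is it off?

Distance(T, E) = 11.2 — off by 6.80.

J = (0.00, 0.00) ✓; JV at 92.30° ✓; |JV| = 18.50 ✓; ∠JVS = 142.9° ✓; |VS| = 12.50 ✓; ∠VSM = 35.30° ✓; |SM| = 16.70 ✓; ∠(SM, MF) = 90.00° ✓; |MF| = 26.10 ✓; ∠MFU = 105.3° ✓; |FU| = 9.700 ✓; ∠FUT = 40.30° ✓; |UT| = 23.50 ✓; ∠UTE = 123.9° ✓; |TE| = 4.400 ✗.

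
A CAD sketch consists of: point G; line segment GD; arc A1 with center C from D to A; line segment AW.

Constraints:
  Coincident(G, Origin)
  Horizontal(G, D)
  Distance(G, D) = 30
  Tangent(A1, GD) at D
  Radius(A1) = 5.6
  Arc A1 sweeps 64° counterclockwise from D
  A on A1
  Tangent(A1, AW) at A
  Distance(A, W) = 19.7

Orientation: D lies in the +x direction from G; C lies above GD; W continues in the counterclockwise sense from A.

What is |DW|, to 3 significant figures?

24.9

G is at the origin; GD is horizontal with |GD| = 30.0 and D on the +x side, so D = (30.0, 0.00). The tangent condition forces CD to be normal to GD, so C = D + (0, 5.6) = (30.0, 5.60). On A1, D sits at bearing -90° from C; a 64° counterclockwise sweep puts A at bearing -26°, so A = C + 5.6·(cos -26°, sin -26°) = (35.0, 3.15). The tangent condition forces CA to be normal to AW, so AW runs along (−sin -26°, cos -26°); with |AW| = 19.7, W = (43.7, 20.9). Then |DW| = |W − D| = 24.9.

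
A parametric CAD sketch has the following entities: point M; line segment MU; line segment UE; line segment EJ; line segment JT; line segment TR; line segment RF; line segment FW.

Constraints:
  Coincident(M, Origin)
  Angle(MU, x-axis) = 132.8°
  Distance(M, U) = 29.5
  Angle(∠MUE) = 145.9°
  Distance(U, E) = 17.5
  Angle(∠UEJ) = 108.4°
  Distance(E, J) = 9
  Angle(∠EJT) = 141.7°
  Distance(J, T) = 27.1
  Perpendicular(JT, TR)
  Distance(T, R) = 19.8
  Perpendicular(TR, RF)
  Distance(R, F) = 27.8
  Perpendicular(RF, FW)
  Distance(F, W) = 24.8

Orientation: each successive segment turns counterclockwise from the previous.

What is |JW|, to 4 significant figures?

5.049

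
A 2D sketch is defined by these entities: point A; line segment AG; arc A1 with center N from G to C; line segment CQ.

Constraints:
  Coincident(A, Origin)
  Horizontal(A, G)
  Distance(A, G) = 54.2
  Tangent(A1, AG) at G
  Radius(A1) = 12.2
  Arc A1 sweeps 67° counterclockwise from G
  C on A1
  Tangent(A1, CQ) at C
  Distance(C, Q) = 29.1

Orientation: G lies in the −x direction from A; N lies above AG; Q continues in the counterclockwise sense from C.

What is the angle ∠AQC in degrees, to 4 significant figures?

65.72°

A is at the origin; A and G share the same y with |AG| = 54.2 and G on the −x side, so G = (-54.20, 0.000). The tangent condition forces NG to be normal to AG, so N = G + (0, 12.2) = (-54.20, 12.20). On A1, G sits at bearing -90° from N; a 67° counterclockwise sweep puts C at bearing -23°, so C = N + 12.2·(cos -23°, sin -23°) = (-42.97, 7.433). Tangency of A1 to CQ means the radius NC is perpendicular to CQ, so CQ runs along (−sin -23°, cos -23°); with |CQ| = 29.1, Q = (-31.60, 34.22). Then cos ∠AQC = QA·QC / (|QA||QC|), giving 65.72°.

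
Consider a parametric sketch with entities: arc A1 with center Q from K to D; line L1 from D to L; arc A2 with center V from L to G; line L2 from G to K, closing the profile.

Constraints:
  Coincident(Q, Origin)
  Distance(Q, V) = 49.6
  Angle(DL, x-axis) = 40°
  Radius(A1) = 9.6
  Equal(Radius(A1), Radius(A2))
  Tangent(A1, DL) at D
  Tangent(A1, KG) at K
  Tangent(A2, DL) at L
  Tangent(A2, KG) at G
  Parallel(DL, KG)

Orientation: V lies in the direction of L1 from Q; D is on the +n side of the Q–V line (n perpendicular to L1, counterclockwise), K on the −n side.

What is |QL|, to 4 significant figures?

50.52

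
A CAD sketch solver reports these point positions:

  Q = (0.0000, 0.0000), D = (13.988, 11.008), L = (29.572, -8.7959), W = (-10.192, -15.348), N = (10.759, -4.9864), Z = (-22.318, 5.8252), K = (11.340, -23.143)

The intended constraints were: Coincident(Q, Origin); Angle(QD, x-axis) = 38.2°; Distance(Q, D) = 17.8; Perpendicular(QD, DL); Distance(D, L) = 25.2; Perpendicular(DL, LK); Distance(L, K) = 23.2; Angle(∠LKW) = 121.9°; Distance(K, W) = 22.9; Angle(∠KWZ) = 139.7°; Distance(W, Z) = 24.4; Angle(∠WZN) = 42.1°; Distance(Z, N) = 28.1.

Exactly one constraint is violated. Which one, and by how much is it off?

Distance(Z, N) = 28.1 — off by 6.70.

Q = (0.00, 0.00) ✓; QD at 38.20° ✓; |QD| = 17.80 ✓; ∠(QD, DL) = 90.00° ✓; |DL| = 25.20 ✓; ∠(DL, LK) = 90.00° ✓; |LK| = 23.20 ✓; ∠LKW = 121.9° ✓; |KW| = 22.90 ✓; ∠KWZ = 139.7° ✓; |WZ| = 24.40 ✓; ∠WZN = 42.10° ✓; |ZN| = 34.80 ✗.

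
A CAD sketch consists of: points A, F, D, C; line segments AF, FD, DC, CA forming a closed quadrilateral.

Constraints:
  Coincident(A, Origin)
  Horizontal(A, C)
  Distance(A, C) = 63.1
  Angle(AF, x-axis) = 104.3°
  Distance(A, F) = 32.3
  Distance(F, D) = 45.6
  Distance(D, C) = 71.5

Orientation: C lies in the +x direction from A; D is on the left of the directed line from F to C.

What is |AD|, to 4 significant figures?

66.74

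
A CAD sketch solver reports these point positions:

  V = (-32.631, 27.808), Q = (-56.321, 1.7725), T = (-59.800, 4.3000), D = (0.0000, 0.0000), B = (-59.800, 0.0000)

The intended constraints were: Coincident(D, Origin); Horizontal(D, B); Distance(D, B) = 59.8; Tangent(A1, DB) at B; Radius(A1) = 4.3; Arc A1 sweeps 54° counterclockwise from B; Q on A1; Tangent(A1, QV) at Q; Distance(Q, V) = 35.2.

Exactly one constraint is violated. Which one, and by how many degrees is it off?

Tangent(A1, QV) at Q — off by 6.30°.

D = (0.00, 0.00) ✓; D.y = 0.00, B.y = 0.00 ✓; |DB| = 59.80 ✓; ∠(TB, BD) = 90.00° ✓; |TB| = 4.300 ✓; bearing(T→Q) − bearing(T→B) = 54.00° ✓; |TQ| = 4.300 ✓; ∠(TQ, QV) = 96.30° ✗; |QV| = 35.20 ✓.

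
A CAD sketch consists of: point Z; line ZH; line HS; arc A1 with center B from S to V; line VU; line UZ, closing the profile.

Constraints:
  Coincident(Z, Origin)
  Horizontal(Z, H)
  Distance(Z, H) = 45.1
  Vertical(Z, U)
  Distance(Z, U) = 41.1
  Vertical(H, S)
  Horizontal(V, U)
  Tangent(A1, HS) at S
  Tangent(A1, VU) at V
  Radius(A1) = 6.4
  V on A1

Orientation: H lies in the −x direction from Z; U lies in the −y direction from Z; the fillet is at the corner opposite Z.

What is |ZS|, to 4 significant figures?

56.90

Z is at the origin; ZH is horizontal with |ZH| = 45.1 and H on the −x side, so H = (-45.10, 0.000). Z and U share the same x with |ZU| = 41.1 and U on the −y side, so U = (0.000, -41.10). The virtual corner opposite Z is at (-45.10, -41.10). The tangent condition forces BS to be normal to HS and tangency of A1 to VU means the radius BV is perpendicular to VU, with radius 6.4, so the center B sits 6.4 in from both sides at B = (-38.70, -34.70). That places the tangent points at S = (-45.10, -34.70) on HS and V = (-38.70, -41.10) on VU. Then |ZS| = |S − Z| = 56.90.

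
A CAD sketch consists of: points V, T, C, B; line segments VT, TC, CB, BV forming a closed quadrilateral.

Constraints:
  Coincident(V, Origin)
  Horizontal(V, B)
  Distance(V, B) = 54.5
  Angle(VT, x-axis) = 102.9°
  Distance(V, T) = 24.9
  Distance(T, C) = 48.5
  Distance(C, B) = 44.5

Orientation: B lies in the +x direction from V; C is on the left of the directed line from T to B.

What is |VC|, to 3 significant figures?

57.7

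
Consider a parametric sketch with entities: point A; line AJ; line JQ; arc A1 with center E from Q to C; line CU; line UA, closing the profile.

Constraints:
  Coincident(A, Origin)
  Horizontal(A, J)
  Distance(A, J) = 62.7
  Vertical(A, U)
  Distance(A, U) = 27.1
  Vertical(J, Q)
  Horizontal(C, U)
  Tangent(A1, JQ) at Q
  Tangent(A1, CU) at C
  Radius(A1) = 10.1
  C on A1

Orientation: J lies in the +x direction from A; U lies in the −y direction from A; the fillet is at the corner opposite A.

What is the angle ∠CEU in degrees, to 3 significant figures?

79.1°

A is at the origin; AJ is horizontal with |AJ| = 62.7 and J on the +x side, so J = (62.7, 0.00). A and U share the same x with |AU| = 27.1 and U on the −y side, so U = (0.00, -27.1). The virtual corner opposite A is at (62.7, -27.1). A1 meets JQ tangentially, so EQ is at right angles to JQ and tangency of A1 to CU means the radius EC is perpendicular to CU, with radius 10.1, so the center E sits 10.1 in from both sides at E = (52.6, -17.0). That places the tangent points at Q = (62.7, -17.0) on JQ and C = (52.6, -27.1) on CU. Then cos ∠CEU = EC·EU / (|EC||EU|), giving 79.1°.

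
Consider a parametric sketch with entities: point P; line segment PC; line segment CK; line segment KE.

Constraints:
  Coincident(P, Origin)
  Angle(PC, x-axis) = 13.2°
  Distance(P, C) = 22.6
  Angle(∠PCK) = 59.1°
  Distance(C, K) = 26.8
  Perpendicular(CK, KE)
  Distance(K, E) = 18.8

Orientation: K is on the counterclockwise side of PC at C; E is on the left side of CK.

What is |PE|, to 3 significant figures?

15.2

P is at the origin; PC runs at 13.2° with length 22.6, so C = 22.6·(cos 13.2°, sin 13.2°) = (22.0, 5.16). ∠PCK = 59.1°, so CK runs at 13.2° + (180° − 59.1°) = 134° from the x-axis; with |CK| = 26.8, K = C + 26.8·(cos 134°, sin 134°) = (3.35, 24.4). The perpendicularity gives KE at right angles to CK; with |KE| = 18.8 on the left of CK, E = K + 18.8·(-0.718, -0.696) = (-10.1, 11.3). Then |PE| = |E − P| = 15.2.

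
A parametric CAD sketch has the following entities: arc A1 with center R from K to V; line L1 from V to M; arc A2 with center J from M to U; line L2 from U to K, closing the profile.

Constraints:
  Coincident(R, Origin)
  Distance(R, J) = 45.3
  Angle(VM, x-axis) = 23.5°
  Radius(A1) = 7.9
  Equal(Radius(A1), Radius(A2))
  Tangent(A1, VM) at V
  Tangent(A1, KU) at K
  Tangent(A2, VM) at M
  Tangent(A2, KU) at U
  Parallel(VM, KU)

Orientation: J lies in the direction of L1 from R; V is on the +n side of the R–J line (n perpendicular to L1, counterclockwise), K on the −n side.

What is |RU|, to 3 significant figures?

46.0

The slot axis is L1's direction at 23.5°, so u = (cos 23.5°, sin 23.5°) = (0.917, 0.399) and n = (−sin 23.5°, cos 23.5°) = (-0.399, 0.917). R is at the origin and J lies 45.3 along u from R, so J = 45.3·u = (41.5, 18.1). Tangency of A1 to both parallel lines with radius 7.9 puts V and K at R ± 7.9·n: V = (-3.15, 7.24), K = (3.15, -7.24). Equal radii place M and U the same way about J: M = J + 7.9·n = (38.4, 25.3), U = J − 7.9·n = (44.7, 10.8). Then |RU| = |U − R| = 46.0.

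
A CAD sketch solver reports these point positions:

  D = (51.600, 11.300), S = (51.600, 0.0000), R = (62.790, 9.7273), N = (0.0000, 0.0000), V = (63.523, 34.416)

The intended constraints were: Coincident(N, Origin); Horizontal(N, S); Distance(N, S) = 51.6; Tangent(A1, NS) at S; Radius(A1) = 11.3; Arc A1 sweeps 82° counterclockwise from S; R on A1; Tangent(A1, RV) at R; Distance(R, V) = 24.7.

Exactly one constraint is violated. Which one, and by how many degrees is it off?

Tangent(A1, RV) at R — off by 6.30°.

N = (0.00, 0.00) ✓; N.y = 0.00, S.y = 0.00 ✓; |NS| = 51.60 ✓; ∠(DS, SN) = 90.00° ✓; |DS| = 11.30 ✓; bearing(D→R) − bearing(D→S) = 82.00° ✓; |DR| = 11.30 ✓; ∠(DR, RV) = 83.70° ✗; |RV| = 24.70 ✓.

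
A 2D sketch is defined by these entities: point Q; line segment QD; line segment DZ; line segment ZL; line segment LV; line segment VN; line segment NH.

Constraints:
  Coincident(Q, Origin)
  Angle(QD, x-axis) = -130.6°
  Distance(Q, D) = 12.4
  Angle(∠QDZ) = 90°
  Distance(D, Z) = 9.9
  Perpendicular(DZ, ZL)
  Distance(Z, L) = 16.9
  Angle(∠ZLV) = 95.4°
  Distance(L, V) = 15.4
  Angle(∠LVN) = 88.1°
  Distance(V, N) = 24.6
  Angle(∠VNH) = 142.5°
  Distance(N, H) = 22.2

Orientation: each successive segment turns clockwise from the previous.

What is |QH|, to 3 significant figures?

37.4

Q is at the origin; QD runs at -130.6° with length 12.4, so D = (-8.07, -9.41). ∠QDZ = 90.0° gives DZ at 139° from the x-axis; with |DZ| = 9.9, Z = (-15.6, -2.97). DZ ⟂ ZL, so ZL runs at 49.4°; with |ZL| = 16.9, L = (-4.59, 9.86). ∠ZLV = 95.4° gives LV at -35.2° from the x-axis; with |LV| = 15.4, V = (8.00, 0.982). ∠LVN = 88.1° gives VN at -127° from the x-axis; with |VN| = 24.6, N = (-6.84, -18.6). ∠VNH = 142.5° gives NH at -165° from the x-axis; with |NH| = 22.2, H = (-28.2, -24.5). Then |QH| = |H − Q| = 37.4.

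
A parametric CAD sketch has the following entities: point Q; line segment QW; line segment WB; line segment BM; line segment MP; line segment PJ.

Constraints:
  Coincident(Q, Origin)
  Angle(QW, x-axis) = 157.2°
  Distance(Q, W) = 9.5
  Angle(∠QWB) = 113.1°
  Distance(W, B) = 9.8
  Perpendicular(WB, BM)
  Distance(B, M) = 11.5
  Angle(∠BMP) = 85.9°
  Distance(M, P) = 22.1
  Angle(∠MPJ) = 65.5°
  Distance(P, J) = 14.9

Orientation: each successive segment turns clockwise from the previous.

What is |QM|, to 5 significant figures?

13.806

∠QWB = 113.1° gives WB at 90.300° from the x-axis; with |WB| = 9.8, B = (-8.8090, 13.481). The perpendicularity gives BM at right angles to WB, so BM runs at 0.30000°; with |BM| = 11.5, M = (2.6908, 13.541). Then |QM| = |M − Q| = 13.806.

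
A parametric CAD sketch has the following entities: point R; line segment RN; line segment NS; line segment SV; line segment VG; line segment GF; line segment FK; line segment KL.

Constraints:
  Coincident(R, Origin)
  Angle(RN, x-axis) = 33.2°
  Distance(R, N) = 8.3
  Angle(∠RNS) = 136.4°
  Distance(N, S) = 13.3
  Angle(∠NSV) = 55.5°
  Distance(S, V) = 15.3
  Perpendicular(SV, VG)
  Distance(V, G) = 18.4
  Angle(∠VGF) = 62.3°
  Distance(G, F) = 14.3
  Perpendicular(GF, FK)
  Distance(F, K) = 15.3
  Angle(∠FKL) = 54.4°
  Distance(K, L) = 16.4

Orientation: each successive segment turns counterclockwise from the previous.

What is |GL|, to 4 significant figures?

5.834

R is at the origin; RN runs at 33.2° with length 8.3, so N = (6.945, 4.545). ∠RNS = 136.4° gives NS at 76.80° from the x-axis; with |NS| = 13.3, S = (9.982, 17.49). ∠NSV = 55.5° gives SV at -158.7° from the x-axis; with |SV| = 15.3, V = (-4.273, 11.94). SV is perpendicular to VG, so VG runs at -68.70°; with |VG| = 18.4, G = (2.411, -5.207). ∠VGF = 62.3° gives GF at 49.00° from the x-axis; with |GF| = 14.3, F = (11.79, 5.585). GF is perpendicular to FK, so FK runs at 139.0°; with |FK| = 15.3, K = (0.2457, 15.62). ∠FKL = 54.4° gives KL at -95.40° from the x-axis; with |KL| = 16.4, L = (-1.298, -0.7047). Then |GL| = |L − G| = 5.834.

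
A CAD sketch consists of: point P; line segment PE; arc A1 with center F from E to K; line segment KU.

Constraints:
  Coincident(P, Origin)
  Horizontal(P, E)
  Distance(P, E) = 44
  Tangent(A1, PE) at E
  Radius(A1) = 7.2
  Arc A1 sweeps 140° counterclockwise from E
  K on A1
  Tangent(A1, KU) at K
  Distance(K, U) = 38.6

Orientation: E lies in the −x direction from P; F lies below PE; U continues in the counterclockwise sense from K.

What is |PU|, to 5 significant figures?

42.089

P is at the origin; P and E share the same y with |PE| = 44.0 and E on the −x side, so E = (-44.000, 0.0000). The tangent condition forces FE to be normal to PE, so F = E + (0, -7.2) = (-44.000, -7.2000). On A1, E sits at bearing 90° from F; a 140° counterclockwise sweep puts K at bearing 230°, so K = F + 7.2·(cos 230°, sin 230°) = (-48.628, -12.716). Tangency of A1 to KU means the radius FK is perpendicular to KU, so KU runs along (−sin 230°, cos 230°); with |KU| = 38.6, U = (-19.059, -37.527). Then |PU| = |U − P| = 42.089.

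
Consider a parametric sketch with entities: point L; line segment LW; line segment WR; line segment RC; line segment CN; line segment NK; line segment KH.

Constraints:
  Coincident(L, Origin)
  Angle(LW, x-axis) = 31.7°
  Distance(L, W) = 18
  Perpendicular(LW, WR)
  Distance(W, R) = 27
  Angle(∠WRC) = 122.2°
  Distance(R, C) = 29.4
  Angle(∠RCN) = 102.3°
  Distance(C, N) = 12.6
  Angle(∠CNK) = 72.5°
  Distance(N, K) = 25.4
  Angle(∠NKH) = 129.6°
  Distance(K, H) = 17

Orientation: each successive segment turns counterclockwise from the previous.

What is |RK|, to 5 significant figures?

12.094

L is at the origin; LW runs at 31.7° with length 18.0, so W = (15.315, 9.4585). LW is perpendicular to WR, so WR runs at 121.70°; with |WR| = 27.0, R = (1.1269, 32.430). ∠WRC = 122.2° gives RC at 179.50° from the x-axis; with |RC| = 29.4, C = (-28.272, 32.687). ∠RCN = 102.3° gives CN at -102.80° from the x-axis; with |CN| = 12.6, N = (-31.064, 20.400). ∠CNK = 72.5° gives NK at 4.7000° from the x-axis; with |NK| = 25.4, K = (-5.7489, 22.481). Then |RK| = |K − R| = 12.094.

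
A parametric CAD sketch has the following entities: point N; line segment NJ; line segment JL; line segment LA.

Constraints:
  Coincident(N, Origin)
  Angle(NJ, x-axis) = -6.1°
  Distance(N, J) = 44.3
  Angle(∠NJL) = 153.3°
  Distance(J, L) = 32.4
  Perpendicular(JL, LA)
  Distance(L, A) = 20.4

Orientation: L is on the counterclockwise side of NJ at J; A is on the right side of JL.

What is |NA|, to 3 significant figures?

82.5

N is at the origin; NJ runs at -6.1° with length 44.3, so J = 44.3·(cos -6.1°, sin -6.1°) = (44.0, -4.71). ∠NJL = 153.3°, so JL runs at -6.1° + (180° − 153.3°) = 20.6° from the x-axis; with |JL| = 32.4, L = J + 32.4·(cos 20.6°, sin 20.6°) = (74.4, 6.69). JL ⟂ LA; with |LA| = 20.4 on the right of JL, A = L + 20.4·(0.352, -0.936) = (81.6, -12.4). Then |NA| = |A − N| = 82.5.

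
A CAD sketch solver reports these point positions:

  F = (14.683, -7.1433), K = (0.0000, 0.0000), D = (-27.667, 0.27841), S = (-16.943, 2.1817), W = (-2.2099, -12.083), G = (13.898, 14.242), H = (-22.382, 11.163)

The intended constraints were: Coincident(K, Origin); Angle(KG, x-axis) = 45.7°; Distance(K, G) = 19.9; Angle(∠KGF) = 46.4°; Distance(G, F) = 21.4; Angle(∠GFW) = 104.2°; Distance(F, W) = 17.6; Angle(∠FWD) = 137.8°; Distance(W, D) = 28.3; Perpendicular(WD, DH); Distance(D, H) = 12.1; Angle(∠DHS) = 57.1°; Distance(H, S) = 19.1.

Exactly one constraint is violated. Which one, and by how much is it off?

Distance(H, S) = 19.1 — off by 8.60.

K = (0.00, 0.00) ✓; KG at 45.70° ✓; |KG| = 19.90 ✓; ∠KGF = 46.40° ✓; |GF| = 21.40 ✓; ∠GFW = 104.2° ✓; |FW| = 17.60 ✓; ∠FWD = 137.8° ✓; |WD| = 28.30 ✓; ∠(WD, DH) = 90.00° ✓; |DH| = 12.10 ✓; ∠DHS = 57.10° ✓; |HS| = 10.50 ✗.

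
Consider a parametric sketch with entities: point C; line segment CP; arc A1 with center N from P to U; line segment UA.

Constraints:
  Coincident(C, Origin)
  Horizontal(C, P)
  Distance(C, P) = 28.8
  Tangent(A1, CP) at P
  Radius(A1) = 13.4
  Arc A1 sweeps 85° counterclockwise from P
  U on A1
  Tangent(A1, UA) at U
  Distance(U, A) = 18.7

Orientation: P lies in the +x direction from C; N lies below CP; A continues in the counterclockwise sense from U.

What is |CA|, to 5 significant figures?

33.815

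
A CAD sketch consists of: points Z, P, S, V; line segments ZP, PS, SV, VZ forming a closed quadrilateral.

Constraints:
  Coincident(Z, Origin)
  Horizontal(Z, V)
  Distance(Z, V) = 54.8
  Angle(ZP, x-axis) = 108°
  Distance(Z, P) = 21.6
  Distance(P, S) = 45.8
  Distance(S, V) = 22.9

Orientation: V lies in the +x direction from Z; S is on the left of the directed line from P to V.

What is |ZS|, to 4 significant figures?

42.31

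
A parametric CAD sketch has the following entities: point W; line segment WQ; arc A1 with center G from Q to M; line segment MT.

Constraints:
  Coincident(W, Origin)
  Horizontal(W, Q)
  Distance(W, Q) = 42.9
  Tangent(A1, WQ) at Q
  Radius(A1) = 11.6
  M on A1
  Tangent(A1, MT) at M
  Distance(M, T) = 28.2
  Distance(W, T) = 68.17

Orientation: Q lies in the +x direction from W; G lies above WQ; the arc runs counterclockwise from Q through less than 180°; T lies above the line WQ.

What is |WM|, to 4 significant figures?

55.61

Checks: ∠(GQ, QW) = 90.00° ✓; |GM| = 11.60 ✓; ∠(GM, MT) = 90.00° ✓; |MT| = 28.20 ✓; |WT| = 68.17 ✓.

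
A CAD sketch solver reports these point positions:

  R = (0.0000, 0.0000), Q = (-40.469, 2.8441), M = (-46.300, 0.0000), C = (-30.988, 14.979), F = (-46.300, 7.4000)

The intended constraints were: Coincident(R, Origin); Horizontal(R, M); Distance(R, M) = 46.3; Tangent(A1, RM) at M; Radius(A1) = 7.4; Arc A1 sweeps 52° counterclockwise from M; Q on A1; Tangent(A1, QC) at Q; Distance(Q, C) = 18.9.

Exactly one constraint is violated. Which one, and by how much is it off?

Distance(Q, C) = 18.9 — off by 3.50.

R = (0.00, 0.00) ✓; R.y = 0.00, M.y = 0.00 ✓; |RM| = 46.30 ✓; ∠(FM, MR) = 90.00° ✓; |FM| = 7.400 ✓; bearing(F→Q) − bearing(F→M) = 52.00° ✓; |FQ| = 7.400 ✓; ∠(FQ, QC) = 90.00° ✓; |QC| = 15.40 ✗.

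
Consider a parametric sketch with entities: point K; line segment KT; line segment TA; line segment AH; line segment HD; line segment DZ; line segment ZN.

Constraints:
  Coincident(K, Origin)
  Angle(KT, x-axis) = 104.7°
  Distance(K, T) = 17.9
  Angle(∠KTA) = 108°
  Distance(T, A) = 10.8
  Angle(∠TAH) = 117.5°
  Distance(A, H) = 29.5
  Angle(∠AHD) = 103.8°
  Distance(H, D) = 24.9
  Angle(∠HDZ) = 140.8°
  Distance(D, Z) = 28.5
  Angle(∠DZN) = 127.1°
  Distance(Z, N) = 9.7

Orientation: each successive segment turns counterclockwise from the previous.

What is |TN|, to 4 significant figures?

46.26

∠HDZ = 140.8° gives DZ at -5.400° from the x-axis; with |DZ| = 28.5, Z = (15.67, -27.57). ∠DZN = 127.1° gives ZN at 47.50° from the x-axis; with |ZN| = 9.7, N = (22.23, -20.42). Then |TN| = |N − T| = 46.26.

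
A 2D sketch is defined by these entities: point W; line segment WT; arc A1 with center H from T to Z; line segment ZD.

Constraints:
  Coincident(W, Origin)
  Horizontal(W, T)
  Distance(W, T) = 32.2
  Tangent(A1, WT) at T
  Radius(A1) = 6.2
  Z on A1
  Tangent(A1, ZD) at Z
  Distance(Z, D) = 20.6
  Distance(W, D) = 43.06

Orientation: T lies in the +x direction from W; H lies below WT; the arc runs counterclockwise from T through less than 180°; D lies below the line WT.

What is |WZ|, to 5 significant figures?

27.577

Checks: |WT| = 32.20 ✓; |HZ| = 6.200 ✓; ∠(HZ, ZD) = 90.00° ✓; |ZD| = 20.60 ✓; |WD| = 43.06 ✓.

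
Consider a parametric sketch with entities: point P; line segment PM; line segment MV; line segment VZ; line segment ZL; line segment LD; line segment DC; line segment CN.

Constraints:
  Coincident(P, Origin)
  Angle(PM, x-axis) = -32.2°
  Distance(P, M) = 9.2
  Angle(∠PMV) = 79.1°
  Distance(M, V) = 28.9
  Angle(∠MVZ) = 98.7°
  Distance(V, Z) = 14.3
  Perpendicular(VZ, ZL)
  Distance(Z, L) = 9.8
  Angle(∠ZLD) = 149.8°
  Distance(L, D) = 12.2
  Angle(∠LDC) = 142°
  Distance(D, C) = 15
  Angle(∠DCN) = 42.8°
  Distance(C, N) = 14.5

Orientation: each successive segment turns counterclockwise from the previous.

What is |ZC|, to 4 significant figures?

32.77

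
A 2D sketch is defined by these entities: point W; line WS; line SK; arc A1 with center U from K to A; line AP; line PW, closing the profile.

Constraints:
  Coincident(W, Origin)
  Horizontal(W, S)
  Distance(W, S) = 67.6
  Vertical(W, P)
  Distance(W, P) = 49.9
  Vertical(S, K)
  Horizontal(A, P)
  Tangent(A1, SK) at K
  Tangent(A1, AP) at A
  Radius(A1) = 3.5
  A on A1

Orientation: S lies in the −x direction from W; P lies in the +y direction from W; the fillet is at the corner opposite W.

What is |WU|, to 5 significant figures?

79.131

W is at the origin; W and S share the same y with |WS| = 67.6 and S on the −x side, so S = (-67.600, 0.0000). WP is vertical with |WP| = 49.9 and P on the +y side, so P = (0.0000, 49.900). The virtual corner opposite W is at (-67.600, 49.900). Tangency of A1 to SK means the radius UK is perpendicular to SK and tangency of A1 to AP means the radius UA is perpendicular to AP, with radius 3.5, so the center U sits 3.5 in from both sides at U = (-64.100, 46.400). Then |WU| = |U − W| = 79.131.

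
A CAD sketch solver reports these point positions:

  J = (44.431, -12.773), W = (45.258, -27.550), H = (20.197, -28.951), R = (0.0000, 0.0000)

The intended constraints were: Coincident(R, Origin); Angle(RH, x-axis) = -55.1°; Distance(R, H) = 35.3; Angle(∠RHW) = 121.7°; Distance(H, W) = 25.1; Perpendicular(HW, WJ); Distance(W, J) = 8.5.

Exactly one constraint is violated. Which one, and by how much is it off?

Distance(W, J) = 8.5 — off by 6.30.

R = (0.00, 0.00) ✓; RH at -55.10° ✓; |RH| = 35.30 ✓; ∠RHW = 121.7° ✓; |HW| = 25.10 ✓; ∠(HW, WJ) = 90.00° ✓; |WJ| = 14.80 ✗.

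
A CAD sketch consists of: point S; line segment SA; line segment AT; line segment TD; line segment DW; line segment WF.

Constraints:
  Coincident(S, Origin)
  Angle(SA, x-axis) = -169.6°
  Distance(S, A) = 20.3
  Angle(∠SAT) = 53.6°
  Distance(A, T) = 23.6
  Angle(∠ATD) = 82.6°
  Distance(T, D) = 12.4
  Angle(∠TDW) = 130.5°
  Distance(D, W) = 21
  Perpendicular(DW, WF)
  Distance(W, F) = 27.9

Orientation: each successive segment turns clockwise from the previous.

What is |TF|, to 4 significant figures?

34.43

S is at the origin; SA runs at -169.6° with length 20.3, so A = (-19.97, -3.665). ∠SAT = 53.6° gives AT at 64.00° from the x-axis; with |AT| = 23.6, T = (-9.621, 17.55). ∠ATD = 82.6° gives TD at -33.40° from the x-axis; with |TD| = 12.4, D = (0.7312, 10.72). ∠TDW = 130.5° gives DW at -82.90° from the x-axis; with |DW| = 21.0, W = (3.327, -10.12). The perpendicularity gives WF at right angles to DW, so WF runs at -172.9°; with |WF| = 27.9, F = (-24.36, -13.57). Then |TF| = |F − T| = 34.43.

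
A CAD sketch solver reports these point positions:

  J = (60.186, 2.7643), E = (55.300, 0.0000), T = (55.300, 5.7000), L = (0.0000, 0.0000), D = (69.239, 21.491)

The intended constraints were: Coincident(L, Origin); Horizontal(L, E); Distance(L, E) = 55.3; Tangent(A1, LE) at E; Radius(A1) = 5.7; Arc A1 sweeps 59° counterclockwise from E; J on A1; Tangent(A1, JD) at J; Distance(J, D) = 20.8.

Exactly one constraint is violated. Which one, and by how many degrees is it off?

Tangent(A1, JD) at J — off by 5.20°.

L = (0.00, 0.00) ✓; L.y = 0.00, E.y = 0.00 ✓; |LE| = 55.30 ✓; ∠(TE, EL) = 90.00° ✓; |TE| = 5.700 ✓; bearing(T→J) − bearing(T→E) = 59.00° ✓; |TJ| = 5.700 ✓; ∠(TJ, JD) = 84.80° ✗; |JD| = 20.80 ✓.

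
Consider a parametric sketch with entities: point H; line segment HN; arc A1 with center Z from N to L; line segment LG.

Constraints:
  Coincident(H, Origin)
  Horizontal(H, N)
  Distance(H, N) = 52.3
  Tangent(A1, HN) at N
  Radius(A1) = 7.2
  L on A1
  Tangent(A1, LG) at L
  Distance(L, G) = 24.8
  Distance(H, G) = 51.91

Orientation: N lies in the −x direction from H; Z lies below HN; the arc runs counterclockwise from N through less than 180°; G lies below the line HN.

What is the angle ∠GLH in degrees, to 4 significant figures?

61.39°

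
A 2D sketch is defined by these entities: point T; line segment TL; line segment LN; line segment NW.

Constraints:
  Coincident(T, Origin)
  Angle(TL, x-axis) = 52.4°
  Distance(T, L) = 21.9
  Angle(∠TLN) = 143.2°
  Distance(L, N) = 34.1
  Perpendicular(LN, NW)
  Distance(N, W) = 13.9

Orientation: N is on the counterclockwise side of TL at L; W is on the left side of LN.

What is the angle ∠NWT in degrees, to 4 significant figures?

89.13°

T is at the origin; TL runs at 52.4° with length 21.9, so L = 21.9·(cos 52.4°, sin 52.4°) = (13.36, 17.35). ∠TLN = 143.2°, so LN runs at 52.4° + (180° − 143.2°) = 89.20° from the x-axis; with |LN| = 34.1, N = L + 34.1·(cos 89.20°, sin 89.20°) = (13.84, 51.45). The perpendicularity gives NW at right angles to LN; with |NW| = 13.9 on the left of LN, W = N + 13.9·(-0.9999, 0.01396) = (-0.06036, 51.64). Then cos ∠NWT = WN·WT / (|WN||WT|), giving 89.13°.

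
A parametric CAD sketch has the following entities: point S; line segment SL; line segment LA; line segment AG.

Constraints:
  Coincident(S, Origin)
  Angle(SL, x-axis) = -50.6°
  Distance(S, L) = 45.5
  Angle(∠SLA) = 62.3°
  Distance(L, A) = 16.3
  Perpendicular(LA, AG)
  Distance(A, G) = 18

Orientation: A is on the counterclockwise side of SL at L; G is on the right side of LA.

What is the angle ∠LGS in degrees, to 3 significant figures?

46.9°

∠SLA = 62.3°, so LA runs at -50.6° + (180° − 62.3°) = 67.1° from the x-axis; with |LA| = 16.3, A = L + 16.3·(cos 67.1°, sin 67.1°) = (35.2, -20.1). The perpendicularity gives AG at right angles to LA; with |AG| = 18.0 on the right of LA, G = A + 18.0·(0.921, -0.389) = (51.8, -27.1). Then cos ∠LGS = GL·GS / (|GL||GS|), giving 46.9°.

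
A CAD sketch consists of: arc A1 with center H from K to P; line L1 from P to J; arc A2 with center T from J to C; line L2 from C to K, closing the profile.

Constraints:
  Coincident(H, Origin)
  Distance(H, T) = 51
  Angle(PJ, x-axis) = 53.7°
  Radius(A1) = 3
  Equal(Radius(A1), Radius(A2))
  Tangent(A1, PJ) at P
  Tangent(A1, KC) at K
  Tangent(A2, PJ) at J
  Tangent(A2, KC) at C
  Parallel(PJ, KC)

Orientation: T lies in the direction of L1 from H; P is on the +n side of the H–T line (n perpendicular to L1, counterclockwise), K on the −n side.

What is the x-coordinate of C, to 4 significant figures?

32.61

The slot axis is L1's direction at 53.7°, so u = (cos 53.7°, sin 53.7°) = (0.5920, 0.8059) and n = (−sin 53.7°, cos 53.7°) = (-0.8059, 0.5920). H is at the origin and T lies 51.0 along u from H, so T = 51.0·u = (30.19, 41.10). Tangency of A1 to both parallel lines with radius 3.0 puts P and K at H ± 3.0·n: P = (-2.418, 1.776), K = (2.418, -1.776). Equal radii place J and C the same way about T: J = T + 3.0·n = (27.77, 42.88), C = T − 3.0·n = (32.61, 39.33). So C.x = 32.61.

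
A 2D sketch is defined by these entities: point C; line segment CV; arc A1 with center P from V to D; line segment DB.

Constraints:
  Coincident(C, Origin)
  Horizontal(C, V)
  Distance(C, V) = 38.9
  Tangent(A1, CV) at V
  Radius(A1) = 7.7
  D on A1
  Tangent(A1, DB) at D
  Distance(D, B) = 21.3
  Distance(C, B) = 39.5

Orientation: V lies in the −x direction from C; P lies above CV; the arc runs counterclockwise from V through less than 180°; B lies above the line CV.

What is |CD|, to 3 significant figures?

32.0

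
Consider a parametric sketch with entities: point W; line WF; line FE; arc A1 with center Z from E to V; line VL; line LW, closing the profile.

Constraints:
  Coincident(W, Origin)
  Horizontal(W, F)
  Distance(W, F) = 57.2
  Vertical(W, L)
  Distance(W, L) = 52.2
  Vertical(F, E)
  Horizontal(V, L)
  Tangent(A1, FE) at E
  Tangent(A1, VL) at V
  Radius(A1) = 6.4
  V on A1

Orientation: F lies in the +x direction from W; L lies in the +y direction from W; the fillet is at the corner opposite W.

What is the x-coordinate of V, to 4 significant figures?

50.80

W is at the origin; WF is horizontal with |WF| = 57.2 and F on the +x side, so F = (57.20, 0.000). W and L share the same x with |WL| = 52.2 and L on the +y side, so L = (0.000, 52.20). The virtual corner opposite W is at (57.20, 52.20). Tangency of A1 to FE means the radius ZE is perpendicular to FE and since A1 is tangent to VL there, ZV ⟂ VL, with radius 6.4, so the center Z sits 6.4 in from both sides at Z = (50.80, 45.80). That places the tangent points at E = (57.20, 45.80) on FE and V = (50.80, 52.20) on VL. So V.x = 50.80.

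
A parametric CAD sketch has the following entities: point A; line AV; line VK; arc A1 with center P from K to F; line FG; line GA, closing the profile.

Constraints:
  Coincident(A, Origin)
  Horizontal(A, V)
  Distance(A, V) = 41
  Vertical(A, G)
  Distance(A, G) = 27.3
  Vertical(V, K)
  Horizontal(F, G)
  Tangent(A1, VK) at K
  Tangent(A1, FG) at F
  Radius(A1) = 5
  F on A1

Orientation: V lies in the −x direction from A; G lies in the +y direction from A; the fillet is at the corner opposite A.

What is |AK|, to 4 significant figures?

46.67

A is at the origin; AV is horizontal with |AV| = 41.0 and V on the −x side, so V = (-41.00, 0.000). AG is vertical with |AG| = 27.3 and G on the +y side, so G = (0.000, 27.30). The virtual corner opposite A is at (-41.00, 27.30). The tangent condition forces PK to be normal to VK and since A1 is tangent to FG there, PF ⟂ FG, with radius 5.0, so the center P sits 5.0 in from both sides at P = (-36.00, 22.30). That places the tangent points at K = (-41.00, 22.30) on VK and F = (-36.00, 27.30) on FG. Then |AK| = |K − A| = 46.67.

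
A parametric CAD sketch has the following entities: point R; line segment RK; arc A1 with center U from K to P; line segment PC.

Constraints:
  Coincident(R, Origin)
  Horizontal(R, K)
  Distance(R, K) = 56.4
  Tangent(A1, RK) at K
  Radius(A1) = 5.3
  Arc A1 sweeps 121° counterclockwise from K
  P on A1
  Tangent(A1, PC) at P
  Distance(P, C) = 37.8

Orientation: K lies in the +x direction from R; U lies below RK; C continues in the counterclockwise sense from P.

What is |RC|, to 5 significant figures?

81.988

On A1, K sits at bearing 90° from U; a 121° counterclockwise sweep puts P at bearing 211°, so P = U + 5.3·(cos 211°, sin 211°) = (51.857, -8.0297). The tangent condition forces UP to be normal to PC, so PC runs along (−sin 211°, cos 211°); with |PC| = 37.8, C = (71.325, -40.431). Then |RC| = |C − R| = 81.988.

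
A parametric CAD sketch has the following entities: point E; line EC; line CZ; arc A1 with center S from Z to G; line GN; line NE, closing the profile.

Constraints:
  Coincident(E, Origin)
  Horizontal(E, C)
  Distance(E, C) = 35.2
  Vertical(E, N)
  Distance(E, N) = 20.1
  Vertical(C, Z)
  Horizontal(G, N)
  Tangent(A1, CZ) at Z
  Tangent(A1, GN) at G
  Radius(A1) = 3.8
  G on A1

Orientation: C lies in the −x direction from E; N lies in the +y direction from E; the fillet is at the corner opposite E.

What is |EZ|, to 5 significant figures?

38.791

E is at the origin; EC is horizontal with |EC| = 35.2 and C on the −x side, so C = (-35.200, 0.0000). E and N share the same x with |EN| = 20.1 and N on the +y side, so N = (0.0000, 20.100). The virtual corner opposite E is at (-35.200, 20.100). The tangent condition forces SZ to be normal to CZ and tangency of A1 to GN means the radius SG is perpendicular to GN, with radius 3.8, so the center S sits 3.8 in from both sides at S = (-31.400, 16.300). That places the tangent points at Z = (-35.200, 16.300) on CZ and G = (-31.400, 20.100) on GN. Then |EZ| = |Z − E| = 38.791.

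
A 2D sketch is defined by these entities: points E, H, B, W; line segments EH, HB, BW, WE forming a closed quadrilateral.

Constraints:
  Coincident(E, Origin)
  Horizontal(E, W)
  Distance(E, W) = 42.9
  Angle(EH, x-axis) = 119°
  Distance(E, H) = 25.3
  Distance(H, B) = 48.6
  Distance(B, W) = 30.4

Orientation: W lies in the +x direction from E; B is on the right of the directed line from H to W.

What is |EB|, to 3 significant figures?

23.9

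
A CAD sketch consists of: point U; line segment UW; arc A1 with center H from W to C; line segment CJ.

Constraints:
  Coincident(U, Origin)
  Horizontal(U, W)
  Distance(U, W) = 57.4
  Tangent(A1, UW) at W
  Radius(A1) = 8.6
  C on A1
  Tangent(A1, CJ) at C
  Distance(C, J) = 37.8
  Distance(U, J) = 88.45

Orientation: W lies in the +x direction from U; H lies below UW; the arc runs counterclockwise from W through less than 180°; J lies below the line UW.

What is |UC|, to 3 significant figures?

53.4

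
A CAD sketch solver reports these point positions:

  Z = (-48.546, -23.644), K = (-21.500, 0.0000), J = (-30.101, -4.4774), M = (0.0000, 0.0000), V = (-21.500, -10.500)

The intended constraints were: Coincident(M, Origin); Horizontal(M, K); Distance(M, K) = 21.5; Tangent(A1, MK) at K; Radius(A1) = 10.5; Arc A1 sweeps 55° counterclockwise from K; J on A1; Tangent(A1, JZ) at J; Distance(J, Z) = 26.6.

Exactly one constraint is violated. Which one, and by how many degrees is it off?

Tangent(A1, JZ) at J — off by 8.90°.

M = (0.00, 0.00) ✓; M.y = 0.00, K.y = 0.00 ✓; |MK| = 21.50 ✓; ∠(VK, KM) = 90.00° ✓; |VK| = 10.50 ✓; bearing(V→J) − bearing(V→K) = 55.00° ✓; |VJ| = 10.50 ✓; ∠(VJ, JZ) = 98.90° ✗; |JZ| = 26.60 ✓.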